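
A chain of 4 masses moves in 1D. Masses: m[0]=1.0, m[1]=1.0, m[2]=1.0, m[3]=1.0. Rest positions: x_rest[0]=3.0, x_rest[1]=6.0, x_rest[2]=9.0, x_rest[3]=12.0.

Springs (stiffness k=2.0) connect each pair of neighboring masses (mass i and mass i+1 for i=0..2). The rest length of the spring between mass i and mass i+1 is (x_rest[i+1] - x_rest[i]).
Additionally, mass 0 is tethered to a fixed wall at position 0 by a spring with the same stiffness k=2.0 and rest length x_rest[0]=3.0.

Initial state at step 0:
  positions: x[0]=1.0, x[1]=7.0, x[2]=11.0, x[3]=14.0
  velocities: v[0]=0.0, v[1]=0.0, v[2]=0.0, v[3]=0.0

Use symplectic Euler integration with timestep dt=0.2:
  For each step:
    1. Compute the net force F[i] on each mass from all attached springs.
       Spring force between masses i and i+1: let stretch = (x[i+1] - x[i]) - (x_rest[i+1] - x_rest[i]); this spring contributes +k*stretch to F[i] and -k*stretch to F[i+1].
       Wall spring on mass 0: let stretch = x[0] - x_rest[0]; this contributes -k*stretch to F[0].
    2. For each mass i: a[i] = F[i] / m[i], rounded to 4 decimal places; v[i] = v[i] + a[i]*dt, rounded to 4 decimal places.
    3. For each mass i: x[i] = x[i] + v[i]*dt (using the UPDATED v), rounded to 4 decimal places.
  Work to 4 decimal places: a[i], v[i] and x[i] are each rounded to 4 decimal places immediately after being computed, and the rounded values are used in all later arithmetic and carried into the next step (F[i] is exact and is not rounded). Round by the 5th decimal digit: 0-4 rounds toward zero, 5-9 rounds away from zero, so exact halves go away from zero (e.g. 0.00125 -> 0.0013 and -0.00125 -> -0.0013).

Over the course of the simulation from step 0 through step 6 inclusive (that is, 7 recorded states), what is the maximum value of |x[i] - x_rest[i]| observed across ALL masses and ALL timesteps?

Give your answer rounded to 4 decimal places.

Step 0: x=[1.0000 7.0000 11.0000 14.0000] v=[0.0000 0.0000 0.0000 0.0000]
Step 1: x=[1.4000 6.8400 10.9200 14.0000] v=[2.0000 -0.8000 -0.4000 0.0000]
Step 2: x=[2.1232 6.5712 10.7600 13.9936] v=[3.6160 -1.3440 -0.8000 -0.0320]
Step 3: x=[3.0324 6.2817 10.5236 13.9685] v=[4.5459 -1.4477 -1.1821 -0.1254]
Step 4: x=[3.9589 6.0716 10.2234 13.9078] v=[4.6327 -1.0507 -1.5009 -0.3034]
Step 5: x=[4.7377 6.0246 9.8858 13.7924] v=[3.8942 -0.2351 -1.6879 -0.5772]
Step 6: x=[5.2405 6.1835 9.5519 13.6044] v=[2.5139 0.7946 -1.6697 -0.9398]
Max displacement = 2.2405

Answer: 2.2405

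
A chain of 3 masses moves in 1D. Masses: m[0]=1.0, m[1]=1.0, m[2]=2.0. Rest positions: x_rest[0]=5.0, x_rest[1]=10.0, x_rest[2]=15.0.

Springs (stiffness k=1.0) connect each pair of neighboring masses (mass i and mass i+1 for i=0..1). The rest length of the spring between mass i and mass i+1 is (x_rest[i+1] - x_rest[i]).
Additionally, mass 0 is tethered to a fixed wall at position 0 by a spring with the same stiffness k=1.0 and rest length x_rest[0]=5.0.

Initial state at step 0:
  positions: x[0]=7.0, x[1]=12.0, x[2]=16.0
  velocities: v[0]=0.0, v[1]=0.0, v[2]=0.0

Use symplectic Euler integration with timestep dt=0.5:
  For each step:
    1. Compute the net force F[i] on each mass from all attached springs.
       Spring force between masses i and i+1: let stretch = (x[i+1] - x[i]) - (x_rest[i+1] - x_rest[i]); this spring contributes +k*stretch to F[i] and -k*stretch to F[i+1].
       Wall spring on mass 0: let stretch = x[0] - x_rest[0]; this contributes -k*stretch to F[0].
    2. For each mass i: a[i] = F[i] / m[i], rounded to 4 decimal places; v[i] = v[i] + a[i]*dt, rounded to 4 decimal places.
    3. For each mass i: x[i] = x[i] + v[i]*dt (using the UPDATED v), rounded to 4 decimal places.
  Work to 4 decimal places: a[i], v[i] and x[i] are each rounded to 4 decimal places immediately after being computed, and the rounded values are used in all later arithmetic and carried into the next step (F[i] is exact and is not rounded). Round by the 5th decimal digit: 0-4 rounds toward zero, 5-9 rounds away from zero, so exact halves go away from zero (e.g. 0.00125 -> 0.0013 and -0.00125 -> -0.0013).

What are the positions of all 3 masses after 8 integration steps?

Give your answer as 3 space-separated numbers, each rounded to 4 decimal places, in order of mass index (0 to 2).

Step 0: x=[7.0000 12.0000 16.0000] v=[0.0000 0.0000 0.0000]
Step 1: x=[6.5000 11.7500 16.1250] v=[-1.0000 -0.5000 0.2500]
Step 2: x=[5.6875 11.2813 16.3282] v=[-1.6250 -0.9375 0.4063]
Step 3: x=[4.8516 10.6758 16.5255] v=[-1.6719 -1.2110 0.3946]
Step 4: x=[4.2588 10.0767 16.6166] v=[-1.1856 -1.1983 0.1822]
Step 5: x=[4.0558 9.6581 16.5152] v=[-0.4061 -0.8373 -0.2028]
Step 6: x=[4.2394 9.5532 16.1817] v=[0.3672 -0.2099 -0.6671]
Step 7: x=[4.6916 9.7770 15.6446] v=[0.9044 0.4475 -1.0743]
Step 8: x=[5.2423 10.1963 14.9990] v=[1.1013 0.8386 -1.2912]

Answer: 5.2423 10.1963 14.9990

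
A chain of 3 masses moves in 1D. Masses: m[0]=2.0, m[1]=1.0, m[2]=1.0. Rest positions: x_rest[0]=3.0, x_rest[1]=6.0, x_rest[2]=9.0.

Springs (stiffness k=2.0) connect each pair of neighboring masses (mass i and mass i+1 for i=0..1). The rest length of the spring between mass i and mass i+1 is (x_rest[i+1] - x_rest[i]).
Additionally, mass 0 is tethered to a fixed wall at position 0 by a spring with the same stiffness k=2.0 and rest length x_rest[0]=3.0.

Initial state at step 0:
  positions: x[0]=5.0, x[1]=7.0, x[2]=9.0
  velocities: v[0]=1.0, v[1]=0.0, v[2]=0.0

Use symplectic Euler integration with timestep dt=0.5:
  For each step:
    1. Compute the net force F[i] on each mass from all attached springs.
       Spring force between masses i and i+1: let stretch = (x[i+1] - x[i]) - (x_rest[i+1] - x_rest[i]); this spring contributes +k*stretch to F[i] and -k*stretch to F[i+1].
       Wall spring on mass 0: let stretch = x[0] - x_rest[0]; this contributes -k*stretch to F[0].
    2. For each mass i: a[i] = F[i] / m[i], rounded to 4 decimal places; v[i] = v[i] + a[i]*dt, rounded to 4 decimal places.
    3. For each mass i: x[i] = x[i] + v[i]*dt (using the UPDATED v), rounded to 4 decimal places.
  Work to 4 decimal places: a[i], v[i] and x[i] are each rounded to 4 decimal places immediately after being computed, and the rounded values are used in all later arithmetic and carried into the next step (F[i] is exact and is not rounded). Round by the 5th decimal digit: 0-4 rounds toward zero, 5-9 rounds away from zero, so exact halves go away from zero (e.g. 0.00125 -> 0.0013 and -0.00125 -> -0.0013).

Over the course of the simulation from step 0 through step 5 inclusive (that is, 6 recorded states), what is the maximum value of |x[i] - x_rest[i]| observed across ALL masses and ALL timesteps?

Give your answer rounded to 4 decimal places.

Answer: 2.2500

Derivation:
Step 0: x=[5.0000 7.0000 9.0000] v=[1.0000 0.0000 0.0000]
Step 1: x=[4.7500 7.0000 9.5000] v=[-0.5000 0.0000 1.0000]
Step 2: x=[3.8750 7.1250 10.2500] v=[-1.7500 0.2500 1.5000]
Step 3: x=[2.8438 7.1875 10.9375] v=[-2.0625 0.1250 1.3750]
Step 4: x=[2.1875 6.9532 11.2500] v=[-1.3126 -0.4687 0.6250]
Step 5: x=[2.1758 6.4844 10.9141] v=[-0.0235 -0.9376 -0.6718]
Max displacement = 2.2500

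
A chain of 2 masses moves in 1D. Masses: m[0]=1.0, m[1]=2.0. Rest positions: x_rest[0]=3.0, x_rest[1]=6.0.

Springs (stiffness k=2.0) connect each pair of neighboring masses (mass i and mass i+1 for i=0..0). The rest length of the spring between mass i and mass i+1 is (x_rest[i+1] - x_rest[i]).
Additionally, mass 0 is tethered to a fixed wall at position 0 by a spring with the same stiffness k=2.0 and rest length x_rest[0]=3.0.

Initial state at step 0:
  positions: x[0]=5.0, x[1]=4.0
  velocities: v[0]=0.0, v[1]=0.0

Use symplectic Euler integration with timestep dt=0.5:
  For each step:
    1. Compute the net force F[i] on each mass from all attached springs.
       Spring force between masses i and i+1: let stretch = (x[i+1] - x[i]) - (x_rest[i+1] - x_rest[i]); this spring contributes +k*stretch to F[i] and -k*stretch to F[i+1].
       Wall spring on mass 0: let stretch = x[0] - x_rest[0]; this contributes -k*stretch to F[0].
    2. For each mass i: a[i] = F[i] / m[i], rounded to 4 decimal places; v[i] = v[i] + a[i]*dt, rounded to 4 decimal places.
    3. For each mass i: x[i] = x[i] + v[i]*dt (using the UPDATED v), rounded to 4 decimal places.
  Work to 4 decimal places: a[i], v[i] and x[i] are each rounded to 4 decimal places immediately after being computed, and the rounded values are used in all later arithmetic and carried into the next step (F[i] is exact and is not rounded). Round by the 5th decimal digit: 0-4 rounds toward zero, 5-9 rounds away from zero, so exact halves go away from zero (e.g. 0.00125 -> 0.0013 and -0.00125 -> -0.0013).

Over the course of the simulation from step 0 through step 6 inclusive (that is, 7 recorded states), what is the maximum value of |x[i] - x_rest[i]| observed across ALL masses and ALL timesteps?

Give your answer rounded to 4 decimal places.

Answer: 3.5000

Derivation:
Step 0: x=[5.0000 4.0000] v=[0.0000 0.0000]
Step 1: x=[2.0000 5.0000] v=[-6.0000 2.0000]
Step 2: x=[-0.5000 6.0000] v=[-5.0000 2.0000]
Step 3: x=[0.5000 6.1250] v=[2.0000 0.2500]
Step 4: x=[4.0625 5.5938] v=[7.1250 -1.0625]
Step 5: x=[6.3594 5.4297] v=[4.5938 -0.3282]
Step 6: x=[5.0118 6.2481] v=[-2.6953 1.6367]
Max displacement = 3.5000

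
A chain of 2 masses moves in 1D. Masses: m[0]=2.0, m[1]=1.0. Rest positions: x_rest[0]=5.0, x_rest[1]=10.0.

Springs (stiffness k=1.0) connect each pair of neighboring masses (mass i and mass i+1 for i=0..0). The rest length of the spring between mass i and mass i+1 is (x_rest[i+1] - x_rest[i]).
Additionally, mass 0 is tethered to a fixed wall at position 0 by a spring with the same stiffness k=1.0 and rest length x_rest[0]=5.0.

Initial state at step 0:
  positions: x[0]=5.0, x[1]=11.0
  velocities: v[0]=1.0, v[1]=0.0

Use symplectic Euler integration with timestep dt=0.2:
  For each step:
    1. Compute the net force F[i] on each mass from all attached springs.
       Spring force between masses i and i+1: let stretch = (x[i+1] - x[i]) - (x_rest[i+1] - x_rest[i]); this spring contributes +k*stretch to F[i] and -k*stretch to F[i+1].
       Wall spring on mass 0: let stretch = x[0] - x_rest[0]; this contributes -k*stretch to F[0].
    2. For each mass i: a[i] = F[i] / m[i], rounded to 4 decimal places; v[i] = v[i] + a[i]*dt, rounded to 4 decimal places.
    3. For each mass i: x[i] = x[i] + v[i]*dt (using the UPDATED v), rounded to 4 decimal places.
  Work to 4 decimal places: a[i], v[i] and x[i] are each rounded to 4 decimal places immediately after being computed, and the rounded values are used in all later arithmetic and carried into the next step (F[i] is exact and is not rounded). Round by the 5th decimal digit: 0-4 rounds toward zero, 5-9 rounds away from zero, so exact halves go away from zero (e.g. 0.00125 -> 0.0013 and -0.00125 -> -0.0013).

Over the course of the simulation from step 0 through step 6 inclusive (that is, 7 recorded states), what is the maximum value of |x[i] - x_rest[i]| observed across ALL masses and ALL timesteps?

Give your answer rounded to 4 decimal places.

Step 0: x=[5.0000 11.0000] v=[1.0000 0.0000]
Step 1: x=[5.2200 10.9600] v=[1.1000 -0.2000]
Step 2: x=[5.4504 10.8904] v=[1.1520 -0.3480]
Step 3: x=[5.6806 10.8032] v=[1.1510 -0.4360]
Step 4: x=[5.8996 10.7111] v=[1.0952 -0.4605]
Step 5: x=[6.0969 10.6265] v=[0.9864 -0.4228]
Step 6: x=[6.2628 10.5608] v=[0.8297 -0.3287]
Max displacement = 1.2628

Answer: 1.2628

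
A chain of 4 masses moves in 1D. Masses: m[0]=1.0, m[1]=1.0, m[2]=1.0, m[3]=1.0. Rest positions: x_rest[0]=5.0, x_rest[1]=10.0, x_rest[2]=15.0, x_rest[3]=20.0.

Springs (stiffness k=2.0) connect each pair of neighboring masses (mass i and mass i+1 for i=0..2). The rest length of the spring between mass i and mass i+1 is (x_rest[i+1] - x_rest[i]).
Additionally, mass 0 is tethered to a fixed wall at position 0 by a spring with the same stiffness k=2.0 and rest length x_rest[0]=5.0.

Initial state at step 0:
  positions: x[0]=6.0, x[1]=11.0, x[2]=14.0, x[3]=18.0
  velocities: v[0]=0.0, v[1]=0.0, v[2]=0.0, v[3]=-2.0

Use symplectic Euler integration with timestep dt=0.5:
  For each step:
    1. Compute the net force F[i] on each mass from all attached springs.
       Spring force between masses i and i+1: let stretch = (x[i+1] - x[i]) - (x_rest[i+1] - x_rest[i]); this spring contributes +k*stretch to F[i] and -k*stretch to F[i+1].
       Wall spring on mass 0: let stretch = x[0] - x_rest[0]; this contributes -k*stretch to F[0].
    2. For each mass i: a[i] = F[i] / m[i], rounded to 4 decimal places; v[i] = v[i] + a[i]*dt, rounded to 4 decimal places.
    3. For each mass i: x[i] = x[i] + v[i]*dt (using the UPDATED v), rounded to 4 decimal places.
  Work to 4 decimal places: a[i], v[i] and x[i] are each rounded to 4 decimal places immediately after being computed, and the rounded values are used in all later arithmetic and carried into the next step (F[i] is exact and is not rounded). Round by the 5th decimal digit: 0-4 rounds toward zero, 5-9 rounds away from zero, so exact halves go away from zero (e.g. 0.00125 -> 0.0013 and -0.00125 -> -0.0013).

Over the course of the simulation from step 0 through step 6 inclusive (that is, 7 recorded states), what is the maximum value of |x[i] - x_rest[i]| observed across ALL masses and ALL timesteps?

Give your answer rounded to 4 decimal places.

Step 0: x=[6.0000 11.0000 14.0000 18.0000] v=[0.0000 0.0000 0.0000 -2.0000]
Step 1: x=[5.5000 10.0000 14.5000 17.5000] v=[-1.0000 -2.0000 1.0000 -1.0000]
Step 2: x=[4.5000 9.0000 14.2500 18.0000] v=[-2.0000 -2.0000 -0.5000 1.0000]
Step 3: x=[3.5000 8.3750 13.2500 19.1250] v=[-2.0000 -1.2500 -2.0000 2.2500]
Step 4: x=[3.1875 7.7500 12.7500 19.8125] v=[-0.6250 -1.2500 -1.0000 1.3750]
Step 5: x=[3.5625 7.3438 13.2813 19.4688] v=[0.7500 -0.8125 1.0625 -0.6875]
Step 6: x=[4.0469 8.0157 13.9376 18.5313] v=[0.9688 1.3437 1.3125 -1.8750]
Max displacement = 2.6562

Answer: 2.6562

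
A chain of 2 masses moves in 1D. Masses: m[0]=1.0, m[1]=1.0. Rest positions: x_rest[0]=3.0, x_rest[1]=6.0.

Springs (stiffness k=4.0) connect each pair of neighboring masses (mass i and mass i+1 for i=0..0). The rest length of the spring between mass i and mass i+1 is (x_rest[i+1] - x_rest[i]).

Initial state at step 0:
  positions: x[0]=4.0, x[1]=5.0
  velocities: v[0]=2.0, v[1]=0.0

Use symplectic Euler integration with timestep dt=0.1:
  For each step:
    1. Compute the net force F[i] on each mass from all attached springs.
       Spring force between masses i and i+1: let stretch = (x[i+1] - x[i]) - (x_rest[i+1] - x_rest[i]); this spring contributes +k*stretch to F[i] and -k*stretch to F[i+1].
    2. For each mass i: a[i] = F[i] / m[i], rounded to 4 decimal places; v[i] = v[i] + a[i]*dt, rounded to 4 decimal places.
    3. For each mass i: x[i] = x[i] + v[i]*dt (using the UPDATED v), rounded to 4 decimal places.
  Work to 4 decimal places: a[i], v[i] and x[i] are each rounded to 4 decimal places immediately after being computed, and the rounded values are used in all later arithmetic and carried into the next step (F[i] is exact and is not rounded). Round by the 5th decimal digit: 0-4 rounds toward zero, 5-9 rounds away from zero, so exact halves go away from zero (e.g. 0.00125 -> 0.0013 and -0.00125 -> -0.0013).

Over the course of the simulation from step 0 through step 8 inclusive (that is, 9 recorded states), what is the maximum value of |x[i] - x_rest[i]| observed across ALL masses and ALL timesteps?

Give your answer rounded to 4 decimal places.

Answer: 1.2800

Derivation:
Step 0: x=[4.0000 5.0000] v=[2.0000 0.0000]
Step 1: x=[4.1200 5.0800] v=[1.2000 0.8000]
Step 2: x=[4.1584 5.2416] v=[0.3840 1.6160]
Step 3: x=[4.1201 5.4799] v=[-0.3827 2.3827]
Step 4: x=[4.0162 5.7838] v=[-1.0388 3.0388]
Step 5: x=[3.8630 6.1370] v=[-1.5318 3.5318]
Step 6: x=[3.6808 6.5192] v=[-1.8222 3.8222]
Step 7: x=[3.4921 6.9079] v=[-1.8868 3.8868]
Step 8: x=[3.3201 7.2800] v=[-1.7205 3.7205]
Max displacement = 1.2800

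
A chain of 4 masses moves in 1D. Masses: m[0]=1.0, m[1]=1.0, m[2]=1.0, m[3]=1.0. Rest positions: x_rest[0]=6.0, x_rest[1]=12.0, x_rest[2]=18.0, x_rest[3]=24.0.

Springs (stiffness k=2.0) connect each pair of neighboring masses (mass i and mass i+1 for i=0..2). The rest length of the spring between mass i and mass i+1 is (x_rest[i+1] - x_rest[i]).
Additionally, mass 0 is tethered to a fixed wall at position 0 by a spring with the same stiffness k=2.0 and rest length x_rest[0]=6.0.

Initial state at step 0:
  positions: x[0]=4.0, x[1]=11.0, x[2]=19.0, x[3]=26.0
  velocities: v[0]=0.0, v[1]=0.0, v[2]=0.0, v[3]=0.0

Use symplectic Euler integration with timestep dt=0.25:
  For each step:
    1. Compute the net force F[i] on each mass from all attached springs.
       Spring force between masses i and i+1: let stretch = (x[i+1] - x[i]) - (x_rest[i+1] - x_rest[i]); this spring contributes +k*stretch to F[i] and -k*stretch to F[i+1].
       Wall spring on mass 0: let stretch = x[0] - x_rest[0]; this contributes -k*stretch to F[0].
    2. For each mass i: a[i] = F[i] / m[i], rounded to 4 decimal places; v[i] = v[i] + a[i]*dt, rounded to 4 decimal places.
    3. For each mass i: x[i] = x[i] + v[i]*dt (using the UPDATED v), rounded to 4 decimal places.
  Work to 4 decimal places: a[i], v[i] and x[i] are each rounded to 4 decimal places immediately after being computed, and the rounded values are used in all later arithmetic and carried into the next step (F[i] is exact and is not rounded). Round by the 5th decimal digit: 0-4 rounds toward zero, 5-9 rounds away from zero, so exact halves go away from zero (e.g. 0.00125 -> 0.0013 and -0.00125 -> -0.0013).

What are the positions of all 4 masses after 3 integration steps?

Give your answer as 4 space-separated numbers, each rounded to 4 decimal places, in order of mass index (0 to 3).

Answer: 5.8789 11.7442 18.3985 25.2539

Derivation:
Step 0: x=[4.0000 11.0000 19.0000 26.0000] v=[0.0000 0.0000 0.0000 0.0000]
Step 1: x=[4.3750 11.1250 18.8750 25.8750] v=[1.5000 0.5000 -0.5000 -0.5000]
Step 2: x=[5.0469 11.3750 18.6563 25.6250] v=[2.6875 1.0000 -0.8750 -1.0000]
Step 3: x=[5.8789 11.7442 18.3985 25.2539] v=[3.3281 1.4766 -1.0313 -1.4844]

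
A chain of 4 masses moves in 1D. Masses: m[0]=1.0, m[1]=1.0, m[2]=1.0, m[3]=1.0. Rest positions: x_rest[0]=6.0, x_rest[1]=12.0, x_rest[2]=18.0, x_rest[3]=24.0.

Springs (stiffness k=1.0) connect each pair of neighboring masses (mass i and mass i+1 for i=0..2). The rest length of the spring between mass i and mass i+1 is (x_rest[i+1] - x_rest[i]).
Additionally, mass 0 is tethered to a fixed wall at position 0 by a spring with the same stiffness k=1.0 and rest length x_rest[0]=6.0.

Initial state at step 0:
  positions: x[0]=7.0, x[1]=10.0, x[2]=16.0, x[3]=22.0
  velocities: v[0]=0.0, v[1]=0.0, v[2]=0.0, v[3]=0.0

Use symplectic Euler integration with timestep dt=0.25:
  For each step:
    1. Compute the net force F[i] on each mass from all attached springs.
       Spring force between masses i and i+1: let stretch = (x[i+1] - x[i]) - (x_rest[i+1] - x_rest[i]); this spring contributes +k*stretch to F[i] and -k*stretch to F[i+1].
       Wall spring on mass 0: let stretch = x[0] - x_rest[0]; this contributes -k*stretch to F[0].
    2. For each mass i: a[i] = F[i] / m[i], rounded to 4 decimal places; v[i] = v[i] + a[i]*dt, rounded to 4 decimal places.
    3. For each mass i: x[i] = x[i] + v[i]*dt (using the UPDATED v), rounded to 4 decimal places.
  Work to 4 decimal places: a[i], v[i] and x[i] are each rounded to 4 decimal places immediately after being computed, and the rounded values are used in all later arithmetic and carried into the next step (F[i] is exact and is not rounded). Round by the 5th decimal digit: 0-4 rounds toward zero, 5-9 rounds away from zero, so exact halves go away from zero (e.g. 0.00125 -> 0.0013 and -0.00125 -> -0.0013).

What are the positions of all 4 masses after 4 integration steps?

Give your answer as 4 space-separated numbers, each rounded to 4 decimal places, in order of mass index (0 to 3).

Answer: 5.0914 11.3455 16.1495 22.0048

Derivation:
Step 0: x=[7.0000 10.0000 16.0000 22.0000] v=[0.0000 0.0000 0.0000 0.0000]
Step 1: x=[6.7500 10.1875 16.0000 22.0000] v=[-1.0000 0.7500 0.0000 0.0000]
Step 2: x=[6.2930 10.5235 16.0117 22.0000] v=[-1.8281 1.3438 0.0469 0.0000]
Step 3: x=[5.7071 10.9381 16.0547 22.0007] v=[-2.3437 1.6582 0.1719 0.0029]
Step 4: x=[5.0914 11.3455 16.1495 22.0048] v=[-2.4627 1.6296 0.3793 0.0164]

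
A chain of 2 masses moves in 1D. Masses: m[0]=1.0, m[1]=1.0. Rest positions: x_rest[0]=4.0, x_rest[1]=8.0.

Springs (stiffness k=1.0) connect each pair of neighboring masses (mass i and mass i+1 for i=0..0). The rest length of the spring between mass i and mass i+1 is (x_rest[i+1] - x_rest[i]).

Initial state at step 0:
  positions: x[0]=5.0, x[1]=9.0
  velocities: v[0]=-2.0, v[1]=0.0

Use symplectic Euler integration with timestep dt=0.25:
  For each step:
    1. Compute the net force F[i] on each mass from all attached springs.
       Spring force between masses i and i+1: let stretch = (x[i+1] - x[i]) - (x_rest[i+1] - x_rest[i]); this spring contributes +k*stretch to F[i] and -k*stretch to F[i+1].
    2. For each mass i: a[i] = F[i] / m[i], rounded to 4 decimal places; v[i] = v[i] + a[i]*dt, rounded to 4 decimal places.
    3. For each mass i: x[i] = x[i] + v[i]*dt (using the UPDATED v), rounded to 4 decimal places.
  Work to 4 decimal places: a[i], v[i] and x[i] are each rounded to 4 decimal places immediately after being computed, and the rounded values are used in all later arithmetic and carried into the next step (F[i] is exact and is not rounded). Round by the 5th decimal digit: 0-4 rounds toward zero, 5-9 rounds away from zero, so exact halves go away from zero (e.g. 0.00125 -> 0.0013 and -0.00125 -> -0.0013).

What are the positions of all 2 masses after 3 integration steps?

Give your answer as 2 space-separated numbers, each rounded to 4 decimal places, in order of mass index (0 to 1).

Answer: 3.6212 8.8790

Derivation:
Step 0: x=[5.0000 9.0000] v=[-2.0000 0.0000]
Step 1: x=[4.5000 9.0000] v=[-2.0000 0.0000]
Step 2: x=[4.0313 8.9688] v=[-1.8750 -0.1250]
Step 3: x=[3.6212 8.8790] v=[-1.6406 -0.3594]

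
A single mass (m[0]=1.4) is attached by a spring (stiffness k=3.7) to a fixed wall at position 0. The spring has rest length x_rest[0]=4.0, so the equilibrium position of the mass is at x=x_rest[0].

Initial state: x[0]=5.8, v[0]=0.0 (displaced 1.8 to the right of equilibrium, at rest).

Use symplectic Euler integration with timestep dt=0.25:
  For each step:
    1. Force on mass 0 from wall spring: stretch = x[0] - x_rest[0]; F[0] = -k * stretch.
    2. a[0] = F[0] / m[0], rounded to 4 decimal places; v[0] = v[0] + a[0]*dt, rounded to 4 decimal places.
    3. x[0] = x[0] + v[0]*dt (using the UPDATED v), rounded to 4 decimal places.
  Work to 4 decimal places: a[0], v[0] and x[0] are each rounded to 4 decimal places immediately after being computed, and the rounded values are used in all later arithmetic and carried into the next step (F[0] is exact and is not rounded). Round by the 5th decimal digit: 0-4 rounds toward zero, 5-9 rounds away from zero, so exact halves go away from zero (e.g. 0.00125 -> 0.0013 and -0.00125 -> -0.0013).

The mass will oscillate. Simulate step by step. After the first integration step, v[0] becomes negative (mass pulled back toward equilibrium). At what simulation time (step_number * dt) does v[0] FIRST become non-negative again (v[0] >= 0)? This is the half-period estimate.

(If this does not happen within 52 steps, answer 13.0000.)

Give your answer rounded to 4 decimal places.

Answer: 2.0000

Derivation:
Step 0: x=[5.8000] v=[0.0000]
Step 1: x=[5.5027] v=[-1.1893]
Step 2: x=[4.9572] v=[-2.1822]
Step 3: x=[4.2536] v=[-2.8146]
Step 4: x=[3.5081] v=[-2.9822]
Step 5: x=[2.8438] v=[-2.6572]
Step 6: x=[2.3705] v=[-1.8933]
Step 7: x=[2.1663] v=[-0.8167]
Step 8: x=[2.2650] v=[0.3949]
First v>=0 after going negative at step 8, time=2.0000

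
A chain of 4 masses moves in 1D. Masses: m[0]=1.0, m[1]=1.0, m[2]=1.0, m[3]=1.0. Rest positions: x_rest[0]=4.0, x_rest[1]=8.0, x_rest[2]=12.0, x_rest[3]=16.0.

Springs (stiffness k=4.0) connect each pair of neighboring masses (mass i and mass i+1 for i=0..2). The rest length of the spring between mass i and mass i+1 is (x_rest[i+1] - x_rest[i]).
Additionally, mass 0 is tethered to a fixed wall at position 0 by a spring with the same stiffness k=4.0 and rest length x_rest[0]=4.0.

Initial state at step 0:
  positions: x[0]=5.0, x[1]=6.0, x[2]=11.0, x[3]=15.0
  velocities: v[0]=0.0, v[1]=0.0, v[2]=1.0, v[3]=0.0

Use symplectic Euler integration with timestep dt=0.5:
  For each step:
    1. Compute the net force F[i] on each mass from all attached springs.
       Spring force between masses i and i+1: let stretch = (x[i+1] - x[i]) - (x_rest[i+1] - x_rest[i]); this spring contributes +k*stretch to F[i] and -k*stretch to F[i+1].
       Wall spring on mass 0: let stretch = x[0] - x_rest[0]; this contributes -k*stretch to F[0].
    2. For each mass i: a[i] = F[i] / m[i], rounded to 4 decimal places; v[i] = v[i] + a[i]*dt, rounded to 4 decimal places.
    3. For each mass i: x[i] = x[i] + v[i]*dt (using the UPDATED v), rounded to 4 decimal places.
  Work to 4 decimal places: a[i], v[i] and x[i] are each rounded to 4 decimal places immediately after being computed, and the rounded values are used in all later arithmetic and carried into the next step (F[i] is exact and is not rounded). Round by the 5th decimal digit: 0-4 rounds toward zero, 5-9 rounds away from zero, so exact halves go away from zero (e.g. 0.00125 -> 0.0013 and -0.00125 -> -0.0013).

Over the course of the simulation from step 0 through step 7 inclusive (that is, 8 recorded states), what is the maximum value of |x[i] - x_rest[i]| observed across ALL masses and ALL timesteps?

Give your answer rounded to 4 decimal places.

Step 0: x=[5.0000 6.0000 11.0000 15.0000] v=[0.0000 0.0000 1.0000 0.0000]
Step 1: x=[1.0000 10.0000 10.5000 15.0000] v=[-8.0000 8.0000 -1.0000 0.0000]
Step 2: x=[5.0000 5.5000 14.0000 14.5000] v=[8.0000 -9.0000 7.0000 -1.0000]
Step 3: x=[4.5000 9.0000 9.5000 17.5000] v=[-1.0000 7.0000 -9.0000 6.0000]
Step 4: x=[4.0000 8.5000 12.5000 16.5000] v=[-1.0000 -1.0000 6.0000 -2.0000]
Step 5: x=[4.0000 7.5000 15.5000 15.5000] v=[0.0000 -2.0000 6.0000 -2.0000]
Step 6: x=[3.5000 11.0000 10.5000 18.5000] v=[-1.0000 7.0000 -10.0000 6.0000]
Step 7: x=[7.0000 6.5000 14.0000 17.5000] v=[7.0000 -9.0000 7.0000 -2.0000]
Max displacement = 3.5000

Answer: 3.5000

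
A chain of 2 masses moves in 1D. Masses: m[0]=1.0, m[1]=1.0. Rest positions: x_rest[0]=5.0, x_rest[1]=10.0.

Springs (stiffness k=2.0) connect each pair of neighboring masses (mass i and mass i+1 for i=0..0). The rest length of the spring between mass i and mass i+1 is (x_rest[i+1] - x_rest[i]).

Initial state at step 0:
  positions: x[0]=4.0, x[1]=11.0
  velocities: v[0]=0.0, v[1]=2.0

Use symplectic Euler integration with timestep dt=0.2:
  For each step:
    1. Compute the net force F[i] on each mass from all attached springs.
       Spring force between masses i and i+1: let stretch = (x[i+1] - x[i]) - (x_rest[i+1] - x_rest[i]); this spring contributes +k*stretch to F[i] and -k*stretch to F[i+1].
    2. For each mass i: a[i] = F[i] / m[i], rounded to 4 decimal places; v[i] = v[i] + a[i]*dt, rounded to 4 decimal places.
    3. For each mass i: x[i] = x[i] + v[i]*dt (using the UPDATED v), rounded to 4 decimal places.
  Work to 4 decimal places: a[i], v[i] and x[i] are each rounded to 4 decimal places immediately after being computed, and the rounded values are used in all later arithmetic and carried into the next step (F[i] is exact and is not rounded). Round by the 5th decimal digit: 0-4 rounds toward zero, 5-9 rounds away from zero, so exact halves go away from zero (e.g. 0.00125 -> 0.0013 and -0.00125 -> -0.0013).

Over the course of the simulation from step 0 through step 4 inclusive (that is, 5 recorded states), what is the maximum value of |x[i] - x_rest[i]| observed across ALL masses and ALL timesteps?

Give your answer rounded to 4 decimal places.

Answer: 1.3136

Derivation:
Step 0: x=[4.0000 11.0000] v=[0.0000 2.0000]
Step 1: x=[4.1600 11.2400] v=[0.8000 1.2000]
Step 2: x=[4.4864 11.3136] v=[1.6320 0.3680]
Step 3: x=[4.9590 11.2410] v=[2.3629 -0.3629]
Step 4: x=[5.5341 11.0659] v=[2.8757 -0.8757]
Max displacement = 1.3136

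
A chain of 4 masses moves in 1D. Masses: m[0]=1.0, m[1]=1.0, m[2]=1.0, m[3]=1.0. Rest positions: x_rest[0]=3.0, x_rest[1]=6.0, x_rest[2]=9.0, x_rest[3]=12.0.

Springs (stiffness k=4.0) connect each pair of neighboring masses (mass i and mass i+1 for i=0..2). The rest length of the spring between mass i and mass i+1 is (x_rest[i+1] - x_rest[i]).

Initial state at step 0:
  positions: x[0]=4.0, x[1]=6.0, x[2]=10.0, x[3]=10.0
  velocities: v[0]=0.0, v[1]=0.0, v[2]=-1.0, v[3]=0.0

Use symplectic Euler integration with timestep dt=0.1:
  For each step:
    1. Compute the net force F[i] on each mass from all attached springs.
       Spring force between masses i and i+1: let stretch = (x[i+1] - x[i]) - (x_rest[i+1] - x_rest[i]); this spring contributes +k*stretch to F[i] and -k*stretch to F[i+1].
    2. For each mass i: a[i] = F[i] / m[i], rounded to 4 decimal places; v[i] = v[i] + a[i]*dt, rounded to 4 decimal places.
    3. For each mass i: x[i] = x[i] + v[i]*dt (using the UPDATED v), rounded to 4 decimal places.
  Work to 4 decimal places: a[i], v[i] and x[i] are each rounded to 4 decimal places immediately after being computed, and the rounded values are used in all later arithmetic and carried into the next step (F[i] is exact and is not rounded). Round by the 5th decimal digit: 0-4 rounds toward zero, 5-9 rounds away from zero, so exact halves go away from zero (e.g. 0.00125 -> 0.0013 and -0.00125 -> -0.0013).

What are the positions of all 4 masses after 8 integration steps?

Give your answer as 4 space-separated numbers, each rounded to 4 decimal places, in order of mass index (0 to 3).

Answer: 3.2359 6.5153 7.1950 12.2539

Derivation:
Step 0: x=[4.0000 6.0000 10.0000 10.0000] v=[0.0000 0.0000 -1.0000 0.0000]
Step 1: x=[3.9600 6.0800 9.7400 10.1200] v=[-0.4000 0.8000 -2.6000 1.2000]
Step 2: x=[3.8848 6.2216 9.3488 10.3448] v=[-0.7520 1.4160 -3.9120 2.2480]
Step 3: x=[3.7831 6.3948 8.8724 10.6498] v=[-1.0173 1.7322 -4.7645 3.0496]
Step 4: x=[3.6658 6.5627 8.3679 11.0037] v=[-1.1726 1.6786 -5.0446 3.5386]
Step 5: x=[3.5444 6.6869 7.8967 11.3721] v=[-1.2138 1.2419 -4.7124 3.6843]
Step 6: x=[3.4287 6.7338 7.5161 11.7215] v=[-1.1568 0.4688 -3.8062 3.4941]
Step 7: x=[3.3252 6.6798 7.2724 12.0227] v=[-1.0348 -0.5403 -2.4370 3.0119]
Step 8: x=[3.2359 6.5153 7.1950 12.2539] v=[-0.8930 -1.6451 -0.7739 2.3118]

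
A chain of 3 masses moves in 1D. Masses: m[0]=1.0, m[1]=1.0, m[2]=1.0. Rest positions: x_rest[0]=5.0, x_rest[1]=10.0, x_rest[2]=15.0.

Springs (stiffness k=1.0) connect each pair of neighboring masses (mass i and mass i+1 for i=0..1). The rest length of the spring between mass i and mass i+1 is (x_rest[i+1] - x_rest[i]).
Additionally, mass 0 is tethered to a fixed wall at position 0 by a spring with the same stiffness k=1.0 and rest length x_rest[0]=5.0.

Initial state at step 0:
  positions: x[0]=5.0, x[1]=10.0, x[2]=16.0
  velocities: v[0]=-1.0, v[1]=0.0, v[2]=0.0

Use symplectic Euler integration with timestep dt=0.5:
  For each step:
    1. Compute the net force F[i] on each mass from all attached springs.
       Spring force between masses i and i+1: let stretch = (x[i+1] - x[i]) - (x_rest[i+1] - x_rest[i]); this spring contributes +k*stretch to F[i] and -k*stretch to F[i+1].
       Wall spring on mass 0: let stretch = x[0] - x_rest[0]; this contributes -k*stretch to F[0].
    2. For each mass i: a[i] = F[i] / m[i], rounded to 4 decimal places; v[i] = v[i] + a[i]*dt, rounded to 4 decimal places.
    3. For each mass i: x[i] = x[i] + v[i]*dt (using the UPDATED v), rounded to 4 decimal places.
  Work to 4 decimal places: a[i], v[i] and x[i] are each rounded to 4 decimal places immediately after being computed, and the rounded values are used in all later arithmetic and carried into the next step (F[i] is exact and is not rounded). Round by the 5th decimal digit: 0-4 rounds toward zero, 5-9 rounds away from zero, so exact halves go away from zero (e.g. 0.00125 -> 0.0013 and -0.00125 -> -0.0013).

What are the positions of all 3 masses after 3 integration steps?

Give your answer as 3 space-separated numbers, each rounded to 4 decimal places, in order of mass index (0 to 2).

Answer: 4.5782 10.3281 15.0156

Derivation:
Step 0: x=[5.0000 10.0000 16.0000] v=[-1.0000 0.0000 0.0000]
Step 1: x=[4.5000 10.2500 15.7500] v=[-1.0000 0.5000 -0.5000]
Step 2: x=[4.3125 10.4375 15.3750] v=[-0.3750 0.3750 -0.7500]
Step 3: x=[4.5782 10.3281 15.0156] v=[0.5313 -0.2188 -0.7188]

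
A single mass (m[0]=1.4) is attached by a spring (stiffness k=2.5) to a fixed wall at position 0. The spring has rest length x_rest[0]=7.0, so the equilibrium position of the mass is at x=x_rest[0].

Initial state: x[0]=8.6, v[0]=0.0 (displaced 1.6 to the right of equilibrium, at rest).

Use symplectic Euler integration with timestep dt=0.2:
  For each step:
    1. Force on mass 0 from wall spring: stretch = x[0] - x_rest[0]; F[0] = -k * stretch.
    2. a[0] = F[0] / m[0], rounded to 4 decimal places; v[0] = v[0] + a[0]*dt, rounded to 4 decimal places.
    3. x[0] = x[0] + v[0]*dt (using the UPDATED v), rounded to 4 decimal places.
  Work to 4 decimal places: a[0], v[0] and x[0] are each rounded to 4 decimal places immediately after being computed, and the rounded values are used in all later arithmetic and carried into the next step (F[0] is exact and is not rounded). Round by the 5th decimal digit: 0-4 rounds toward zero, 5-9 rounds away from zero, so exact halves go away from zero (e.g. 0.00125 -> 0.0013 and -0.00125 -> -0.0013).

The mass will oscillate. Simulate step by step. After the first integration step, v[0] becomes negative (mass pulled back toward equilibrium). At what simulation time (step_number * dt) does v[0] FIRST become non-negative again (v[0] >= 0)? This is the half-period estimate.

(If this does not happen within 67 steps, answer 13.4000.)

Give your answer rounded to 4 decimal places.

Answer: 2.4000

Derivation:
Step 0: x=[8.6000] v=[0.0000]
Step 1: x=[8.4857] v=[-0.5714]
Step 2: x=[8.2653] v=[-1.1020]
Step 3: x=[7.9545] v=[-1.5539]
Step 4: x=[7.5755] v=[-1.8948]
Step 5: x=[7.1554] v=[-2.1003]
Step 6: x=[6.7242] v=[-2.1558]
Step 7: x=[6.3127] v=[-2.0573]
Step 8: x=[5.9503] v=[-1.8118]
Step 9: x=[5.6629] v=[-1.4369]
Step 10: x=[5.4710] v=[-0.9594]
Step 11: x=[5.3883] v=[-0.4133]
Step 12: x=[5.4208] v=[0.1623]
First v>=0 after going negative at step 12, time=2.4000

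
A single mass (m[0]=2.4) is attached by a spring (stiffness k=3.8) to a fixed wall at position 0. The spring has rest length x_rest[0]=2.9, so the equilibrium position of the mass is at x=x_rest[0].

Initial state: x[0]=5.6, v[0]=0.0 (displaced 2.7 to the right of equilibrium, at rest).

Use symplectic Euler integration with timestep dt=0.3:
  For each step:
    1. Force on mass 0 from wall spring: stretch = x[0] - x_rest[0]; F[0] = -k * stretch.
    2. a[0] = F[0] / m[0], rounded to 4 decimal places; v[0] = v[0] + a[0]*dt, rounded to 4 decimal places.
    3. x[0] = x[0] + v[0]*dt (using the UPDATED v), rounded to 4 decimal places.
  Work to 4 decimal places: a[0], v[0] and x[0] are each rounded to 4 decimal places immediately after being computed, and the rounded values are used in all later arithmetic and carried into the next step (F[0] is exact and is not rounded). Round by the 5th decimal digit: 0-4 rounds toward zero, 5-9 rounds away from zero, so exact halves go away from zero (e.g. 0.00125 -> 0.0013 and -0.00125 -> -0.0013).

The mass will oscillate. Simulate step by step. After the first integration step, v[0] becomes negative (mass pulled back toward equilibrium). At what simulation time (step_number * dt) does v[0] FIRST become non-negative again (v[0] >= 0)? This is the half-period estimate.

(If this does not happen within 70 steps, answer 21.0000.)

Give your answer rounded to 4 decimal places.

Answer: 2.7000

Derivation:
Step 0: x=[5.6000] v=[0.0000]
Step 1: x=[5.2153] v=[-1.2825]
Step 2: x=[4.5006] v=[-2.3823]
Step 3: x=[3.5578] v=[-3.1426]
Step 4: x=[2.5213] v=[-3.4551]
Step 5: x=[1.5387] v=[-3.2752]
Step 6: x=[0.7501] v=[-2.6286]
Step 7: x=[0.2679] v=[-1.6074]
Step 8: x=[0.1607] v=[-0.3572]
Step 9: x=[0.4439] v=[0.9440]
First v>=0 after going negative at step 9, time=2.7000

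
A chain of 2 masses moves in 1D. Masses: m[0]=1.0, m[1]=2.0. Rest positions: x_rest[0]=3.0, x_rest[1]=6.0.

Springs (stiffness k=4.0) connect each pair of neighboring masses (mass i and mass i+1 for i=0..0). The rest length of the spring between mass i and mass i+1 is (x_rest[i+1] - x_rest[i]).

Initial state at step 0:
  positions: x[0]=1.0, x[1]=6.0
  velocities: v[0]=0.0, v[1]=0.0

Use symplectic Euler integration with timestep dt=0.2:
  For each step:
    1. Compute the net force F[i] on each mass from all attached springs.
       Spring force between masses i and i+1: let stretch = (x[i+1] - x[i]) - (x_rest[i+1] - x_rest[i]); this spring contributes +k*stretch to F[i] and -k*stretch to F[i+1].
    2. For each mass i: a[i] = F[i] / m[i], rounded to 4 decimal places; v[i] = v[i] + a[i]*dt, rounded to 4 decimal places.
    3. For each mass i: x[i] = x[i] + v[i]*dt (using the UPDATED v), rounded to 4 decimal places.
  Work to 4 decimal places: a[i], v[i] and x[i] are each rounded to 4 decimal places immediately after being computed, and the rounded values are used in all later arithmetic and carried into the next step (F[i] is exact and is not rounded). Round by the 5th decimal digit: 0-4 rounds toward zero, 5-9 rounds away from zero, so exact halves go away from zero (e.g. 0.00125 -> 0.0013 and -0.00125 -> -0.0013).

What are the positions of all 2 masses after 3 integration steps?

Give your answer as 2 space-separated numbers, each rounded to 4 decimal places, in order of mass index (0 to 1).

Step 0: x=[1.0000 6.0000] v=[0.0000 0.0000]
Step 1: x=[1.3200 5.8400] v=[1.6000 -0.8000]
Step 2: x=[1.8832 5.5584] v=[2.8160 -1.4080]
Step 3: x=[2.5544 5.2228] v=[3.3562 -1.6781]

Answer: 2.5544 5.2228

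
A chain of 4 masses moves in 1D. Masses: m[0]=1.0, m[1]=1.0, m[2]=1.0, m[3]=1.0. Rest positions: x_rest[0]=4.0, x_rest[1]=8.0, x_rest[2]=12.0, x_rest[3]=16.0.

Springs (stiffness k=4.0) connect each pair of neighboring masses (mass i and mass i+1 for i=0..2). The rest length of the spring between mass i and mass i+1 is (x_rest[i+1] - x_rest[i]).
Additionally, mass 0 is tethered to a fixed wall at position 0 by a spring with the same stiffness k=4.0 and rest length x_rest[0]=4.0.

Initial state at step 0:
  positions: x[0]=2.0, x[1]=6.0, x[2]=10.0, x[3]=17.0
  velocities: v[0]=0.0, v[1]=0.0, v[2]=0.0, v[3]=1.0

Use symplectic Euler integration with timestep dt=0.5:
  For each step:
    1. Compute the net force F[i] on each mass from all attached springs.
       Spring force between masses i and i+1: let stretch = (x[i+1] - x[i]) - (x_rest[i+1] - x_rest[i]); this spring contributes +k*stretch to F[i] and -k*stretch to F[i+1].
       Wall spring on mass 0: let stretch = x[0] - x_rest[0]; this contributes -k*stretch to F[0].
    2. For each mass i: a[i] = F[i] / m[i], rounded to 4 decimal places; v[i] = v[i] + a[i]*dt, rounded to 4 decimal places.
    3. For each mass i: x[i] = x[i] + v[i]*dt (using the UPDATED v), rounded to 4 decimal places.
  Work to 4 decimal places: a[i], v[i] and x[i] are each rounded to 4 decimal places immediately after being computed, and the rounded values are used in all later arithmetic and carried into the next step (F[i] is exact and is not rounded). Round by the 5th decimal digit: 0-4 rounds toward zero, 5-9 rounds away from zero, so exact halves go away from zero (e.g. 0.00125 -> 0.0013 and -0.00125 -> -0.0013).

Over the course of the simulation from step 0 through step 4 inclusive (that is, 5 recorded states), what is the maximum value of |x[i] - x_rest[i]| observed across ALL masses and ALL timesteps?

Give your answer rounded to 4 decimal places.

Answer: 3.0000

Derivation:
Step 0: x=[2.0000 6.0000 10.0000 17.0000] v=[0.0000 0.0000 0.0000 1.0000]
Step 1: x=[4.0000 6.0000 13.0000 14.5000] v=[4.0000 0.0000 6.0000 -5.0000]
Step 2: x=[4.0000 11.0000 10.5000 14.5000] v=[0.0000 10.0000 -5.0000 0.0000]
Step 3: x=[7.0000 8.5000 12.5000 14.5000] v=[6.0000 -5.0000 4.0000 0.0000]
Step 4: x=[4.5000 8.5000 12.5000 16.5000] v=[-5.0000 0.0000 0.0000 4.0000]
Max displacement = 3.0000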